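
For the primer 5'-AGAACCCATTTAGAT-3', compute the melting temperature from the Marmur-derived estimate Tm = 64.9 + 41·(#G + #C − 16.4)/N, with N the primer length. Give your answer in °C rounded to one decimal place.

33.7°C

Base counts: A=6, T=4, G=2, C=3; G+C = 5, N = 15.
Tm = 64.9 + 41·(5 − 16.4)/15 = 64.9 + -467.40/15 = 33.7°C.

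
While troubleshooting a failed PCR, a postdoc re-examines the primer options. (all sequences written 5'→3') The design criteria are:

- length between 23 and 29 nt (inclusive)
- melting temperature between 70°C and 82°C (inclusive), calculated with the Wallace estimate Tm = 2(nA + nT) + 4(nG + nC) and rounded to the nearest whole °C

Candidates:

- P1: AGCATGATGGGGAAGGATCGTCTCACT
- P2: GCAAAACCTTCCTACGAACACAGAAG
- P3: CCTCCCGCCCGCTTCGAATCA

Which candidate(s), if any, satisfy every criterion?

P1 (27 nt, A=7 T=6 G=9 C=5): length 27 ✓; Tm = 2·13 + 4·14 = 82°C ✓ — passes.
P2 (26 nt, A=11 T=3 G=4 C=8): length 26 ✓; Tm = 2·14 + 4·12 = 76°C ✓ — passes.
P3 (21 nt, A=3 T=4 G=3 C=11): length 21, outside 23–29 ✗; Tm = 2·7 + 4·14 = 70°C ✓ — fails.

P1 and P2.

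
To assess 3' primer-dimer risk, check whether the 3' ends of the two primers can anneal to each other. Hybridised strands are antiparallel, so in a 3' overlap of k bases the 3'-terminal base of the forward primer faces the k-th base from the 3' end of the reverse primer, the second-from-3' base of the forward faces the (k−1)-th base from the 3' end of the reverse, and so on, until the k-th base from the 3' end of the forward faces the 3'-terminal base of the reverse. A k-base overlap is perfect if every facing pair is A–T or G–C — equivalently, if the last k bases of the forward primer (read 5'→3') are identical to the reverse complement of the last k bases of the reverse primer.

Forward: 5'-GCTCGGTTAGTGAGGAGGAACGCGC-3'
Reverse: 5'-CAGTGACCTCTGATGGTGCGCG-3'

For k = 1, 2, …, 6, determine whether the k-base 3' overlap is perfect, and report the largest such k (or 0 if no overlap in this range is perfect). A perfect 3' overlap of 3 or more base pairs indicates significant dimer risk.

Longest perfect overlap: 5 complementary base pairs; significant dimer risk (threshold 3).

Last 6 bases (5'→3') — forward …ACGCGC, reverse …TGCGCG.
Reverse complement of the reverse primer's last 6 bases: CGCGCA; its first k bases are the reverse complement of the reverse primer's last k bases, so a perfect k-base overlap needs the forward primer's last k bases to equal them.
Comparing (forward last k vs required): k=1: C vs C ✓; k=2: GC vs CG ✗; k=3: CGC vs CGC ✓; k=4: GCGC vs CGCG ✗; k=5: CGCGC vs CGCGC ✓; k=6: ACGCGC vs CGCGCA ✗.
Perfect overlaps at k = 1, 3, 5; the largest is 5.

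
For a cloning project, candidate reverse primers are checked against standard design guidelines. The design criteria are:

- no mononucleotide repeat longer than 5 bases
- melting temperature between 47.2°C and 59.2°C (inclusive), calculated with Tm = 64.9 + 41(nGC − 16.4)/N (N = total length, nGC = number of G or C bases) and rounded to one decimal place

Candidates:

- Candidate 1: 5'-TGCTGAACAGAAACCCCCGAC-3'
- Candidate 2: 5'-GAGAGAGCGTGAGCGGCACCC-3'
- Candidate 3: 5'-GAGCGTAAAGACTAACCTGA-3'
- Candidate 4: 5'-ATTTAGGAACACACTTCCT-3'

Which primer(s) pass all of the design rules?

Candidate 1 and Candidate 3.

Candidate 1 (21 nt, A=7 T=2 G=4 C=8): longest run = 5 ✓; Tm = 64.9 + 41·(12 − 16.4)/21 = 56.3°C ✓ — passes.
Candidate 2 (21 nt, A=5 T=1 G=9 C=6): longest run = 3 ✓; Tm = 64.9 + 41·(15 − 16.4)/21 = 62.2°C, outside 47.2–59.2°C ✗ — fails.
Candidate 3 (20 nt, A=8 T=3 G=5 C=4): longest run = 3 ✓; Tm = 64.9 + 41·(9 − 16.4)/20 = 49.7°C ✓ — passes.
Candidate 4 (19 nt, A=6 T=6 G=2 C=5): longest run = 3 ✓; Tm = 64.9 + 41·(7 − 16.4)/19 = 44.6°C, outside 47.2–59.2°C ✗ — fails.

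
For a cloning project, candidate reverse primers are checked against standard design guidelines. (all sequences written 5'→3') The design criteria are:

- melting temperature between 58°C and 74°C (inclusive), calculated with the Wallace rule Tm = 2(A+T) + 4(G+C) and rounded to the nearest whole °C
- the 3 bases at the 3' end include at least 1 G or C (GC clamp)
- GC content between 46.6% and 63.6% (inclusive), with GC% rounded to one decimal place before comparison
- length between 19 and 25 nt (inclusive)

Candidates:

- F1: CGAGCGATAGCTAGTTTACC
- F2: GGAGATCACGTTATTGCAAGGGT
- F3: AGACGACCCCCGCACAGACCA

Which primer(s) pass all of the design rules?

F1 and F2.

F1 (20 nt, A=5 T=5 G=5 C=5): Tm = 2·10 + 4·10 = 60°C ✓; 3' end ACC has 2 G/C ✓; GC 10/20 = 50.0% ✓; length 20 ✓ — passes.
F2 (23 nt, A=6 T=6 G=8 C=3): Tm = 2·12 + 4·11 = 68°C ✓; 3' end GGT has 2 G/C ✓; GC 11/23 = 47.8% ✓; length 23 ✓ — passes.
F3 (21 nt, A=7 T=0 G=4 C=10): Tm = 2·7 + 4·14 = 70°C ✓; 3' end CCA has 2 G/C ✓; GC 14/21 = 66.7%, outside 46.6–63.6% ✗; length 21 ✓ — fails.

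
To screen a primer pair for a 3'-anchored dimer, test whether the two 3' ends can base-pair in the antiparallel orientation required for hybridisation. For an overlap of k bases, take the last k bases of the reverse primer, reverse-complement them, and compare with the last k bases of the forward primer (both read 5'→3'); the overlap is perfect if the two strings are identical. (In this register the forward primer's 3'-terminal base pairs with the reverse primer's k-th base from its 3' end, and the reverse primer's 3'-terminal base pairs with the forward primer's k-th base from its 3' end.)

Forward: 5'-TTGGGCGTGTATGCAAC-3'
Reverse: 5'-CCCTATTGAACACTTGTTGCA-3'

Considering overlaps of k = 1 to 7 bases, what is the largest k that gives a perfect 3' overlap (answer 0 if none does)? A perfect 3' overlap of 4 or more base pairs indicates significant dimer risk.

Longest perfect overlap: 6 complementary base pairs; significant dimer risk (threshold 4).

Last 7 bases (5'→3') — forward …ATGCAAC, reverse …TGTTGCA.
Reverse complement of the reverse primer's last 7 bases: TGCAACA; its first k bases are the reverse complement of the reverse primer's last k bases, so a perfect k-base overlap needs the forward primer's last k bases to equal them.
Comparing (forward last k vs required): k=1: C vs T ✗; k=2: AC vs TG ✗; k=3: AAC vs TGC ✗; k=4: CAAC vs TGCA ✗; k=5: GCAAC vs TGCAA ✗; k=6: TGCAAC vs TGCAAC ✓; k=7: ATGCAAC vs TGCAACA ✗.
Only k = 6 is perfect, so the longest perfect 3' overlap is 6.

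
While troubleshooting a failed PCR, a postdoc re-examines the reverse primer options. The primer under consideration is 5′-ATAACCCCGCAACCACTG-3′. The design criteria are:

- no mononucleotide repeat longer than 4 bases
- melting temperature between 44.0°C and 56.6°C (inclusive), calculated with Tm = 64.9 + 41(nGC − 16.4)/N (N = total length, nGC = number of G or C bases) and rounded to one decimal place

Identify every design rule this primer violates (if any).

Meets all criteria.

Base counts: A=6, T=2, G=2, C=8 (length 18).
homopolymer run: longest run = 4 ✓
Tm: Tm = 64.9 + 41·(10 − 16.4)/18 = 50.3°C ✓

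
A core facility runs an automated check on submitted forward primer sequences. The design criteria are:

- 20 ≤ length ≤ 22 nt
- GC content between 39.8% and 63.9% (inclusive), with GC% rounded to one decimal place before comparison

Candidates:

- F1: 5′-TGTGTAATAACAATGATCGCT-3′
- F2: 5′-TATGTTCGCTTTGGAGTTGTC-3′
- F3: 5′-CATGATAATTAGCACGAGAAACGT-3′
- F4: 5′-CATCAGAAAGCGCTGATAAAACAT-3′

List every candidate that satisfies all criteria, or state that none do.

F1 (21 nt, A=7 T=7 G=4 C=3): length 21 ✓; GC 7/21 = 33.3%, outside 39.8–63.9% ✗ — fails.
F2 (21 nt, A=2 T=10 G=6 C=3): length 21 ✓; GC 9/21 = 42.9% ✓ — passes.
F3 (24 nt, A=10 T=5 G=5 C=4): length 24, outside 20–22 ✗; GC 9/24 = 37.5%, outside 39.8–63.9% ✗ — fails.
F4 (24 nt, A=11 T=4 G=4 C=5): length 24, outside 20–22 ✗; GC 9/24 = 37.5%, outside 39.8–63.9% ✗ — fails.

F2 only.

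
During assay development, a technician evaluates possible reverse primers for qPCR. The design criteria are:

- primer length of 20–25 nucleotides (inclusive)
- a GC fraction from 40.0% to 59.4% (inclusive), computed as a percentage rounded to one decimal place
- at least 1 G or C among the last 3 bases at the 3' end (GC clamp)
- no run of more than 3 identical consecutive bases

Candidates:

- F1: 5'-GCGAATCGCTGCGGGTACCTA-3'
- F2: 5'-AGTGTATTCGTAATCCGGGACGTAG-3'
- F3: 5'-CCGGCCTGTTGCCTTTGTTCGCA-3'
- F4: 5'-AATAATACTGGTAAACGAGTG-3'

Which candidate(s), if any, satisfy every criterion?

F1 (21 nt, A=4 T=4 G=7 C=6): length 21 ✓; GC 13/21 = 61.9%, outside 40.0–59.4% ✗; 3' end CTA has 1 G/C ✓; longest run = 3 ✓ — fails.
F2 (25 nt, A=6 T=7 G=8 C=4): length 25 ✓; GC 12/25 = 48.0% ✓; 3' end TAG has 1 G/C ✓; longest run = 3 ✓ — passes.
F3 (23 nt, A=1 T=8 G=6 C=8): length 23 ✓; GC 14/23 = 60.9%, outside 40.0–59.4% ✗; 3' end GCA has 2 G/C ✓; longest run = 3 ✓ — fails.
F4 (21 nt, A=9 T=5 G=5 C=2): length 21 ✓; GC 7/21 = 33.3%, outside 40.0–59.4% ✗; 3' end GTG has 2 G/C ✓; longest run = 3 ✓ — fails.

F2 only.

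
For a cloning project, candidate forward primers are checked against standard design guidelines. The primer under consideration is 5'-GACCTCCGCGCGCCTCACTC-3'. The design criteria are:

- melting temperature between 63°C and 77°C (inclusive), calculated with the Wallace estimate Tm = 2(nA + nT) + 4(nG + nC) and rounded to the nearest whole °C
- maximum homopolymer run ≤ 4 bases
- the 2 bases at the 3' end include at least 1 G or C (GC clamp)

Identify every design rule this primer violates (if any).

Meets all criteria.

Base counts: A=2, T=3, G=4, C=11 (length 20).
Tm: Tm = 2·5 + 4·15 = 70°C ✓
homopolymer run: longest run = 2 ✓
GC clamp: 3' end TC has 1 G/C ✓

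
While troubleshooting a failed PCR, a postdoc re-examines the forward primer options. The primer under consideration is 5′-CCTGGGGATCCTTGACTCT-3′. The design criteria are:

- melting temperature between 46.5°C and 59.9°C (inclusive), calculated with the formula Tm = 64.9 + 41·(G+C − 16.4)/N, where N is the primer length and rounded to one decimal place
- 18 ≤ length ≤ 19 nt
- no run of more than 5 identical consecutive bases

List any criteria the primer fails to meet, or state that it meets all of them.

Base counts: A=2, T=6, G=5, C=6 (length 19).
Tm: Tm = 64.9 + 41·(11 − 16.4)/19 = 53.2°C ✓
length: length 19 ✓
homopolymer run: longest run = 4 ✓

Meets all criteria.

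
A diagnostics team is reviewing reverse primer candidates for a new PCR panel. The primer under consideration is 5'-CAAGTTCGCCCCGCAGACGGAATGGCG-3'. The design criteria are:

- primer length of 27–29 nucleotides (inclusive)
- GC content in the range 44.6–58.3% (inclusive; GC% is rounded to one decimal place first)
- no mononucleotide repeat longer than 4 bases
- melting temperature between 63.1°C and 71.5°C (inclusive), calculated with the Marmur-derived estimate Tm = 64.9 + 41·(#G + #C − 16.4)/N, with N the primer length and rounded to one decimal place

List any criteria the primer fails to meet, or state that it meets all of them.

Base counts: A=6, T=3, G=9, C=9 (length 27).
length: length 27 ✓
GC content: GC 18/27 = 66.7%, outside 44.6–58.3% ✗
homopolymer run: longest run = 4 ✓
Tm: Tm = 64.9 + 41·(18 − 16.4)/27 = 67.3°C ✓

Fails: GC content.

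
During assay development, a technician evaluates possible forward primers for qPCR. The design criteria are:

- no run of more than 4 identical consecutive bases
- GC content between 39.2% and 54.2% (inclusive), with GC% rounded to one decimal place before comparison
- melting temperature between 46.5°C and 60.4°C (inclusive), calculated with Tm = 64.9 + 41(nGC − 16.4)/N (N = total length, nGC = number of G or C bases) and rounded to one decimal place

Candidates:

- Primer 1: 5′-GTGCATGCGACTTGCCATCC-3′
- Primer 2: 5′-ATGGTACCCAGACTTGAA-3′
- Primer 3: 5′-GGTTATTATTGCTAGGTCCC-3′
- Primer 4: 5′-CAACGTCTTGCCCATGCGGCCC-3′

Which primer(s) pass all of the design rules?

Primer 1 (20 nt, A=3 T=5 G=5 C=7): longest run = 2 ✓; GC 12/20 = 60.0%, outside 39.2–54.2% ✗; Tm = 64.9 + 41·(12 − 16.4)/20 = 55.9°C ✓ — fails.
Primer 2 (18 nt, A=6 T=4 G=4 C=4): longest run = 3 ✓; GC 8/18 = 44.4% ✓; Tm = 64.9 + 41·(8 − 16.4)/18 = 45.8°C, outside 46.5–60.4°C ✗ — fails.
Primer 3 (20 nt, A=3 T=8 G=5 C=4): longest run = 3 ✓; GC 9/20 = 45.0% ✓; Tm = 64.9 + 41·(9 − 16.4)/20 = 49.7°C ✓ — passes.
Primer 4 (22 nt, A=3 T=4 G=5 C=10): longest run = 3 ✓; GC 15/22 = 68.2%, outside 39.2–54.2% ✗; Tm = 64.9 + 41·(15 − 16.4)/22 = 62.3°C, outside 46.5–60.4°C ✗ — fails.

Primer 3 only.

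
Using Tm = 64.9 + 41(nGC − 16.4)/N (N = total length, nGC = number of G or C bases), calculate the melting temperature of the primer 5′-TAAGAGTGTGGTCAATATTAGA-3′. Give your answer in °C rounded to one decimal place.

47.4°C

Base counts: A=8, T=7, G=6, C=1; G+C = 7, N = 22.
Tm = 64.9 + 41·(7 − 16.4)/22 = 64.9 + -385.40/22 = 47.4°C.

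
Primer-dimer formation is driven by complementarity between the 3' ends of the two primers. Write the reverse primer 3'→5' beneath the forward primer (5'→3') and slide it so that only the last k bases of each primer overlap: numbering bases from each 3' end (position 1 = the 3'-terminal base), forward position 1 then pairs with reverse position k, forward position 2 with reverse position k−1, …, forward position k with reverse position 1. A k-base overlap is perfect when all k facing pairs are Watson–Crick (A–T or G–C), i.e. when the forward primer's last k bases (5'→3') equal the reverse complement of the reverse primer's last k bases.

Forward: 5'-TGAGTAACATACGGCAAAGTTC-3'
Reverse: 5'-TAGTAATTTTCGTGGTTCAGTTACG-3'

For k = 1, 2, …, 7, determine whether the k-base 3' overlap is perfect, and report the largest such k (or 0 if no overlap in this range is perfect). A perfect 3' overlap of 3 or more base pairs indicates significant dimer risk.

Longest perfect overlap: 1 complementary base pair; below the dimer-risk threshold (threshold 3).

Last 7 bases (5'→3') — forward …AAAGTTC, reverse …AGTTACG.
Reverse complement of the reverse primer's last 7 bases: CGTAACT; its first k bases are the reverse complement of the reverse primer's last k bases, so a perfect k-base overlap needs the forward primer's last k bases to equal them.
Comparing (forward last k vs required): k=1: C vs C ✓; k=2: TC vs CG ✗; k=3: TTC vs CGT ✗; k=4: GTTC vs CGTA ✗; k=5: AGTTC vs CGTAA ✗; k=6: AAGTTC vs CGTAAC ✗; k=7: AAAGTTC vs CGTAACT ✗.
Only k = 1 is perfect, so the longest perfect 3' overlap is 1.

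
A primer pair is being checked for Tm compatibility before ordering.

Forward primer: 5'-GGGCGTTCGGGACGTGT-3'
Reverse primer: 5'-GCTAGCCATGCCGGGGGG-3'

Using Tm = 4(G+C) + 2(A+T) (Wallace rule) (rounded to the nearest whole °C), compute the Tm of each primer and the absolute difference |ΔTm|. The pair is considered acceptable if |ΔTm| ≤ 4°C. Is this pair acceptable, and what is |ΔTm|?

Forward: A=1 T=4 G=9 C=3 → Tm = 2·5 + 4·12 = 58°C.
Reverse: A=2 T=2 G=9 C=5 → Tm = 2·4 + 4·14 = 64°C.
|ΔTm| = |58 − 64| = 6°C, > 4°C.

|ΔTm| = 6°C; the pair is not acceptable.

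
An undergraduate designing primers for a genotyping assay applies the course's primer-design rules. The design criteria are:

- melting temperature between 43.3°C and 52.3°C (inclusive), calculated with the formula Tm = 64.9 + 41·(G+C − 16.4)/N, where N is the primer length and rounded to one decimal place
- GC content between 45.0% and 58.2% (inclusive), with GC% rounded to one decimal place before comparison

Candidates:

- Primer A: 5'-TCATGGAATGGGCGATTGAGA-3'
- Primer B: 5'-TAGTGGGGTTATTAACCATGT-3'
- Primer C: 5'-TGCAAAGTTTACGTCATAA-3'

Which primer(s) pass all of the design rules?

Primer A (21 nt, A=6 T=5 G=8 C=2): Tm = 64.9 + 41·(10 − 16.4)/21 = 52.4°C, outside 43.3–52.3°C ✗; GC 10/21 = 47.6% ✓ — fails.
Primer B (21 nt, A=5 T=8 G=6 C=2): Tm = 64.9 + 41·(8 − 16.4)/21 = 48.5°C ✓; GC 8/21 = 38.1%, outside 45.0–58.2% ✗ — fails.
Primer C (19 nt, A=7 T=6 G=3 C=3): Tm = 64.9 + 41·(6 − 16.4)/19 = 42.5°C, outside 43.3–52.3°C ✗; GC 6/19 = 31.6%, outside 45.0–58.2% ✗ — fails.

None of the candidates satisfy all criteria.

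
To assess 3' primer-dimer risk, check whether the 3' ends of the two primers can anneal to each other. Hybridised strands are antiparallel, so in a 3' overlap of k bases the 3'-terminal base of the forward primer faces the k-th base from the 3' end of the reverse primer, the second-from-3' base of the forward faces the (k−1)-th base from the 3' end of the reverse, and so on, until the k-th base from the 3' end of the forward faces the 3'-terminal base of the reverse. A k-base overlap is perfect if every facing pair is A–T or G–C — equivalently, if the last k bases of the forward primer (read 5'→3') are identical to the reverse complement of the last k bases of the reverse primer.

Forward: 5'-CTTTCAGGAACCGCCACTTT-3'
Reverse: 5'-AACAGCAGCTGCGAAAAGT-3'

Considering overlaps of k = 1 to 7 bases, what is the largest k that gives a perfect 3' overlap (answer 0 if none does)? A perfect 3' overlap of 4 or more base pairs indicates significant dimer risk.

Last 7 bases (5'→3') — forward …CCACTTT, reverse …GAAAAGT.
Reverse complement of the reverse primer's last 7 bases: ACTTTTC; its first k bases are the reverse complement of the reverse primer's last k bases, so a perfect k-base overlap needs the forward primer's last k bases to equal them.
Comparing (forward last k vs required): k=1: T vs A ✗; k=2: TT vs AC ✗; k=3: TTT vs ACT ✗; k=4: CTTT vs ACTT ✗; k=5: ACTTT vs ACTTT ✓; k=6: CACTTT vs ACTTTT ✗; k=7: CCACTTT vs ACTTTTC ✗.
Only k = 5 is perfect, so the longest perfect 3' overlap is 5.

Longest perfect overlap: 5 complementary base pairs; significant dimer risk (threshold 4).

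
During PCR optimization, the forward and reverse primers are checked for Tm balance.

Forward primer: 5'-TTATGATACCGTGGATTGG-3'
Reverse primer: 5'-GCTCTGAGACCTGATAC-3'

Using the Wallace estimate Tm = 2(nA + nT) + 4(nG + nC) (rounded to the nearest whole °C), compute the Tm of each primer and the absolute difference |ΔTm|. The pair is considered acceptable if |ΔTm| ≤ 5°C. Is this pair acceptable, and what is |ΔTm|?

Forward: A=4 T=7 G=6 C=2 → Tm = 2·11 + 4·8 = 54°C.
Reverse: A=4 T=4 G=4 C=5 → Tm = 2·8 + 4·9 = 52°C.
|ΔTm| = |54 − 52| = 2°C, ≤ 5°C.

|ΔTm| = 2°C; the pair is acceptable.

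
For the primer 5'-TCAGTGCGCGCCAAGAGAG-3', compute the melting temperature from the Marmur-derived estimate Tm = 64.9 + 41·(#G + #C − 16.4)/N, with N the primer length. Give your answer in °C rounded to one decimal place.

55.4°C

Base counts: A=5, T=2, G=7, C=5; G+C = 12, N = 19.
Tm = 64.9 + 41·(12 − 16.4)/19 = 64.9 + -180.40/19 = 55.4°C.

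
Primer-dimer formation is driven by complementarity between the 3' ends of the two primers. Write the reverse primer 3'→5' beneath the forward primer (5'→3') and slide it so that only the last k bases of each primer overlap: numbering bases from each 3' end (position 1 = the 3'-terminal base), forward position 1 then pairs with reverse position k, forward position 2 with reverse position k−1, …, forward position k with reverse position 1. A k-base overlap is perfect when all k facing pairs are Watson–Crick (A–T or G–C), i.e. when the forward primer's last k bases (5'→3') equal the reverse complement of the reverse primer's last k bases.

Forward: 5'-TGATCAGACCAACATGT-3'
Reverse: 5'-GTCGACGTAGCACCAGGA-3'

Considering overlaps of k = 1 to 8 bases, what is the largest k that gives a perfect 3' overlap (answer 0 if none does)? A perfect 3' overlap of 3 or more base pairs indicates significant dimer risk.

Longest perfect overlap: 1 complementary base pair; below the dimer-risk threshold (threshold 3).

Last 8 bases (5'→3') — forward …CAACATGT, reverse …CACCAGGA.
Reverse complement of the reverse primer's last 8 bases: TCCTGGTG; its first k bases are the reverse complement of the reverse primer's last k bases, so a perfect k-base overlap needs the forward primer's last k bases to equal them.
Comparing (forward last k vs required): k=1: T vs T ✓; k=2: GT vs TC ✗; k=3: TGT vs TCC ✗; k=4: ATGT vs TCCT ✗; k=5: CATGT vs TCCTG ✗; k=6: ACATGT vs TCCTGG ✗; k=7: AACATGT vs TCCTGGT ✗; k=8: CAACATGT vs TCCTGGTG ✗.
Only k = 1 is perfect, so the longest perfect 3' overlap is 1.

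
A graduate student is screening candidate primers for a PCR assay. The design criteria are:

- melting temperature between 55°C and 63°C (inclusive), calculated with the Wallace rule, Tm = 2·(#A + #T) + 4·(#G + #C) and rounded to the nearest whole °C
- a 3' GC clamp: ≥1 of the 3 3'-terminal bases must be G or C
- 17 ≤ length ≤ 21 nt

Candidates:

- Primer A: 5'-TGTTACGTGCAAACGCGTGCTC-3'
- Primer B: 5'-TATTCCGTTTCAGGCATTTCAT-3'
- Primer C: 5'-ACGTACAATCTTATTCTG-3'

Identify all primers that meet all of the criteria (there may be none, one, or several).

Primer A (22 nt, A=4 T=6 G=6 C=6): Tm = 2·10 + 4·12 = 68°C, outside 55–63°C ✗; 3' end CTC has 2 G/C ✓; length 22, outside 17–21 ✗ — fails.
Primer B (22 nt, A=4 T=10 G=3 C=5): Tm = 2·14 + 4·8 = 60°C ✓; 3' end CAT has 1 G/C ✓; length 22, outside 17–21 ✗ — fails.
Primer C (18 nt, A=5 T=7 G=2 C=4): Tm = 2·12 + 4·6 = 48°C, outside 55–63°C ✗; 3' end CTG has 2 G/C ✓; length 18 ✓ — fails.

None of the candidates satisfy all criteria.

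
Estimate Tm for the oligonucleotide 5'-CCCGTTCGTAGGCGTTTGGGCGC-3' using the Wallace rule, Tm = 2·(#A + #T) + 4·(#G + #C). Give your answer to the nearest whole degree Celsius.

Base counts: A=1, T=6, G=9, C=7 (length 23).
Tm = 2·(1+6) + 4·(9+7) = 2·7 + 4·16 = 14 + 64 = 78°C.

78°C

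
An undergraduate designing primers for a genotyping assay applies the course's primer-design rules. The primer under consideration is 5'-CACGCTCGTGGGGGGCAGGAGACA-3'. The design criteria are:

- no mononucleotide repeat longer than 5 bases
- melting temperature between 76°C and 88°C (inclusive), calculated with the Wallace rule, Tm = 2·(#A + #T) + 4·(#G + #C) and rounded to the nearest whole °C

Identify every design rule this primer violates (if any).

Fails: homopolymer run.

Base counts: A=5, T=2, G=11, C=6 (length 24).
homopolymer run: longest run = 6, exceeds 5 ✗
Tm: Tm = 2·7 + 4·17 = 82°C ✓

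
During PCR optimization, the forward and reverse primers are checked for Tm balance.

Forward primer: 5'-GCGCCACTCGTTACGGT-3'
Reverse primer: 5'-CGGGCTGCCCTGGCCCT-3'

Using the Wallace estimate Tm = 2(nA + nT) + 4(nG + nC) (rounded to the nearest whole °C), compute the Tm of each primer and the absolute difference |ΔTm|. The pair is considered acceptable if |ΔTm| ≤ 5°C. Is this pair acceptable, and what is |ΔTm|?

|ΔTm| = 6°C; the pair is not acceptable.

Forward: A=2 T=4 G=5 C=6 → Tm = 2·6 + 4·11 = 56°C.
Reverse: A=0 T=3 G=6 C=8 → Tm = 2·3 + 4·14 = 62°C.
|ΔTm| = |56 − 62| = 6°C, > 5°C.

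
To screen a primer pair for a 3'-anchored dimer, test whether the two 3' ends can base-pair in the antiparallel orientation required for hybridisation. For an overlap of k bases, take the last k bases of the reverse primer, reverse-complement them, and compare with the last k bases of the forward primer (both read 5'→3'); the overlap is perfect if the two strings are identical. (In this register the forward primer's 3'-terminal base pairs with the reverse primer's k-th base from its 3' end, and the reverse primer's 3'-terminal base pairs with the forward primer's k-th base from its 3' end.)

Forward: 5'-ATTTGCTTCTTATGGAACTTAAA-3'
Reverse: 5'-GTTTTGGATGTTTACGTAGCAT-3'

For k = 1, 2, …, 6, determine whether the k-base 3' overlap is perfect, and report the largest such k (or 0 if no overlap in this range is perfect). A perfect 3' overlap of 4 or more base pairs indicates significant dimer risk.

Longest perfect overlap: 1 complementary base pair; below the dimer-risk threshold (threshold 4).

Last 6 bases (5'→3') — forward …CTTAAA, reverse …TAGCAT.
Reverse complement of the reverse primer's last 6 bases: ATGCTA; its first k bases are the reverse complement of the reverse primer's last k bases, so a perfect k-base overlap needs the forward primer's last k bases to equal them.
Comparing (forward last k vs required): k=1: A vs A ✓; k=2: AA vs AT ✗; k=3: AAA vs ATG ✗; k=4: TAAA vs ATGC ✗; k=5: TTAAA vs ATGCT ✗; k=6: CTTAAA vs ATGCTA ✗.
Only k = 1 is perfect, so the longest perfect 3' overlap is 1.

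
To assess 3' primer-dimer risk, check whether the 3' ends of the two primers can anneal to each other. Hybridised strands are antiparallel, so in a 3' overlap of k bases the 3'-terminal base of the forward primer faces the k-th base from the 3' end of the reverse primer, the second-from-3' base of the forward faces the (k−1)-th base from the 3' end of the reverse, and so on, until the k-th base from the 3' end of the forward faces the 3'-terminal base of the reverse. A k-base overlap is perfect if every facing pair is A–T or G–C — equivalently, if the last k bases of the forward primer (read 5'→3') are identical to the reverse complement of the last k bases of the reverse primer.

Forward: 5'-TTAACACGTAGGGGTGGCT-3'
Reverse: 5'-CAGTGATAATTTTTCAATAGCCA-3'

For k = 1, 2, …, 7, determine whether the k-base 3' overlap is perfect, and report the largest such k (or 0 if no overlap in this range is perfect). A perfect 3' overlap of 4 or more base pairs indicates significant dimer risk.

Last 7 bases (5'→3') — forward …GGTGGCT, reverse …ATAGCCA.
Reverse complement of the reverse primer's last 7 bases: TGGCTAT; its first k bases are the reverse complement of the reverse primer's last k bases, so a perfect k-base overlap needs the forward primer's last k bases to equal them.
Comparing (forward last k vs required): k=1: T vs T ✓; k=2: CT vs TG ✗; k=3: GCT vs TGG ✗; k=4: GGCT vs TGGC ✗; k=5: TGGCT vs TGGCT ✓; k=6: GTGGCT vs TGGCTA ✗; k=7: GGTGGCT vs TGGCTAT ✗.
Perfect overlaps at k = 1, 5; the largest is 5.

Longest perfect overlap: 5 complementary base pairs; significant dimer risk (threshold 4).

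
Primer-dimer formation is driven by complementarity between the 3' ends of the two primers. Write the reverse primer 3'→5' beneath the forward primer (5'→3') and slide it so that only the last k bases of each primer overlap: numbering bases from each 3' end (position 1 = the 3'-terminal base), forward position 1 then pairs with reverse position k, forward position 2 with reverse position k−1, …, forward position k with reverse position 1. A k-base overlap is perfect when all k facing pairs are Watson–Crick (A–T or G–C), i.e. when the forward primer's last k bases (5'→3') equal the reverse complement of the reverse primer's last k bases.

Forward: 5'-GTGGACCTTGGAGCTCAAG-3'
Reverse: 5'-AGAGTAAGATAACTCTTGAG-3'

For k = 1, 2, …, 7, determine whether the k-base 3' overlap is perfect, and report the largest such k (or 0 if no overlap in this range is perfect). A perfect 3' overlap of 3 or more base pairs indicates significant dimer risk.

Longest perfect overlap: 6 complementary base pairs; significant dimer risk (threshold 3).

Last 7 bases (5'→3') — forward …GCTCAAG, reverse …TCTTGAG.
Reverse complement of the reverse primer's last 7 bases: CTCAAGA; its first k bases are the reverse complement of the reverse primer's last k bases, so a perfect k-base overlap needs the forward primer's last k bases to equal them.
Comparing (forward last k vs required): k=1: G vs C ✗; k=2: AG vs CT ✗; k=3: AAG vs CTC ✗; k=4: CAAG vs CTCA ✗; k=5: TCAAG vs CTCAA ✗; k=6: CTCAAG vs CTCAAG ✓; k=7: GCTCAAG vs CTCAAGA ✗.
Only k = 6 is perfect, so the longest perfect 3' overlap is 6.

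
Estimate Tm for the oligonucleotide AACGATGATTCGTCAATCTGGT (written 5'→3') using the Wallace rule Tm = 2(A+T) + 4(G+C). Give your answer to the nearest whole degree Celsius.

62°C

Base counts: A=6, T=7, G=5, C=4 (length 22).
Tm = 2·(6+7) + 4·(5+4) = 2·13 + 4·9 = 26 + 36 = 62°C.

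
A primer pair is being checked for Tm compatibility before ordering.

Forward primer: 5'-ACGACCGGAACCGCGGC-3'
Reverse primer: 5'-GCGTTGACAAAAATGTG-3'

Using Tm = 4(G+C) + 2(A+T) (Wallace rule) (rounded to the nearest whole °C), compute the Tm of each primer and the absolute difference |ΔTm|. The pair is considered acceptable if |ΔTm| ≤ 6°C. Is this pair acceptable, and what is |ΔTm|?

Forward: A=4 T=0 G=6 C=7 → Tm = 2·4 + 4·13 = 60°C.
Reverse: A=6 T=4 G=5 C=2 → Tm = 2·10 + 4·7 = 48°C.
|ΔTm| = |60 − 48| = 12°C, > 6°C.

|ΔTm| = 12°C; the pair is not acceptable.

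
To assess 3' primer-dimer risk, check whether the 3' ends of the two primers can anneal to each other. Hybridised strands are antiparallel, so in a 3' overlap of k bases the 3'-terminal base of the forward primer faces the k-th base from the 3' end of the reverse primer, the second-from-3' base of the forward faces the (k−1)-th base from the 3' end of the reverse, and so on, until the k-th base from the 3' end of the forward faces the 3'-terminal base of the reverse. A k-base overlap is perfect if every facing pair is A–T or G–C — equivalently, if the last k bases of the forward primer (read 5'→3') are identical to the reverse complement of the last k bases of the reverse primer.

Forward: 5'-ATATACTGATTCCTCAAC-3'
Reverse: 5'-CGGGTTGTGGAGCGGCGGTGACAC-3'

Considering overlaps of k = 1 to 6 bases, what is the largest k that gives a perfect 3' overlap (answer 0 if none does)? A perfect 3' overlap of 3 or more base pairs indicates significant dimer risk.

Longest perfect overlap: 0 complementary base pairs; below the dimer-risk threshold (threshold 3).

Last 6 bases (5'→3') — forward …CTCAAC, reverse …TGACAC.
Reverse complement of the reverse primer's last 6 bases: GTGTCA; its first k bases are the reverse complement of the reverse primer's last k bases, so a perfect k-base overlap needs the forward primer's last k bases to equal them.
Comparing (forward last k vs required): k=1: C vs G ✗; k=2: AC vs GT ✗; k=3: AAC vs GTG ✗; k=4: CAAC vs GTGT ✗; k=5: TCAAC vs GTGTC ✗; k=6: CTCAAC vs GTGTCA ✗.
No overlap length from 1 to 6 is perfect, so the longest perfect 3' overlap is 0.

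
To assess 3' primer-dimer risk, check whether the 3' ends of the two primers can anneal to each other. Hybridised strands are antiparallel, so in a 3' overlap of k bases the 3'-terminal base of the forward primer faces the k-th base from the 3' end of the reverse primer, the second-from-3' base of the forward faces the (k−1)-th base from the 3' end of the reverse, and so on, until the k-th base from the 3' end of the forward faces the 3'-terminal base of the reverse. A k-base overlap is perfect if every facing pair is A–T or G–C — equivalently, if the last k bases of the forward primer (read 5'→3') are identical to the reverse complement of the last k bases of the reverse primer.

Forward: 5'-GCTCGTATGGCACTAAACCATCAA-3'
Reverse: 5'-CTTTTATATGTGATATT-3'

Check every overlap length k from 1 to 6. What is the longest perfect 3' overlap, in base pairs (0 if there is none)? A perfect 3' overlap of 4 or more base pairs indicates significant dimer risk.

Longest perfect overlap: 2 complementary base pairs; below the dimer-risk threshold (threshold 4).

Last 6 bases (5'→3') — forward …CATCAA, reverse …GATATT.
Reverse complement of the reverse primer's last 6 bases: AATATC; its first k bases are the reverse complement of the reverse primer's last k bases, so a perfect k-base overlap needs the forward primer's last k bases to equal them.
Comparing (forward last k vs required): k=1: A vs A ✓; k=2: AA vs AA ✓; k=3: CAA vs AAT ✗; k=4: TCAA vs AATA ✗; k=5: ATCAA vs AATAT ✗; k=6: CATCAA vs AATATC ✗.
Perfect overlaps at k = 1, 2; the largest is 2.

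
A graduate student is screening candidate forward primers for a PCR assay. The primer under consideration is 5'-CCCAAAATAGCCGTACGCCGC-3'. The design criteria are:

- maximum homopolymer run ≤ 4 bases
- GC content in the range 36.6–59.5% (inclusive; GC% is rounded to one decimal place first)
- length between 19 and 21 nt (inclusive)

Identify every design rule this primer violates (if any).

Fails: GC content.

Base counts: A=6, T=2, G=4, C=9 (length 21).
homopolymer run: longest run = 4 ✓
GC content: GC 13/21 = 61.9%, outside 36.6–59.5% ✗
length: length 21 ✓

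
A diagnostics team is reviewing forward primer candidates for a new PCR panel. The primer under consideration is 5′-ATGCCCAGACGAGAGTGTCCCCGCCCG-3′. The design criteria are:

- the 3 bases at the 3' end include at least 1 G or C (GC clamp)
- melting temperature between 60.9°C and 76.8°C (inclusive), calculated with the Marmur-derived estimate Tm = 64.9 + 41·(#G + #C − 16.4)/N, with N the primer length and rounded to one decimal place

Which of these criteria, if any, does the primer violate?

Base counts: A=5, T=3, G=8, C=11 (length 27).
GC clamp: 3' end CCG has 3 G/C ✓
Tm: Tm = 64.9 + 41·(19 − 16.4)/27 = 68.8°C ✓

Meets all criteria.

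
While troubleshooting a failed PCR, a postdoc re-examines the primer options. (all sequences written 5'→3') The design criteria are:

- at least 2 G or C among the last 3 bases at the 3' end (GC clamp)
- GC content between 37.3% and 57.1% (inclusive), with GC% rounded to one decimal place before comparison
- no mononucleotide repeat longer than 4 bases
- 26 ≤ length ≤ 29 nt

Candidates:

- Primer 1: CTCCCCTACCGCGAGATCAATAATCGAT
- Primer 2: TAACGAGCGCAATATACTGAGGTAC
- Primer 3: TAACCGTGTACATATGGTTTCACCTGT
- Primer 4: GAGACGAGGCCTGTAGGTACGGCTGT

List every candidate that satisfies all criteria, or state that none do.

Primer 1 (28 nt, A=8 T=6 G=4 C=10): 3' end GAT has 1 G/C, need ≥2 ✗; GC 14/28 = 50.0% ✓; longest run = 4 ✓; length 28 ✓ — fails.
Primer 2 (25 nt, A=9 T=5 G=6 C=5): 3' end TAC has 1 G/C, need ≥2 ✗; GC 11/25 = 44.0% ✓; longest run = 2 ✓; length 25, outside 26–29 ✗ — fails.
Primer 3 (27 nt, A=6 T=10 G=5 C=6): 3' end TGT has 1 G/C, need ≥2 ✗; GC 11/27 = 40.7% ✓; longest run = 3 ✓; length 27 ✓ — fails.
Primer 4 (26 nt, A=5 T=5 G=11 C=5): 3' end TGT has 1 G/C, need ≥2 ✗; GC 16/26 = 61.5%, outside 37.3–57.1% ✗; longest run = 2 ✓; length 26 ✓ — fails.

None of the candidates satisfy all criteria.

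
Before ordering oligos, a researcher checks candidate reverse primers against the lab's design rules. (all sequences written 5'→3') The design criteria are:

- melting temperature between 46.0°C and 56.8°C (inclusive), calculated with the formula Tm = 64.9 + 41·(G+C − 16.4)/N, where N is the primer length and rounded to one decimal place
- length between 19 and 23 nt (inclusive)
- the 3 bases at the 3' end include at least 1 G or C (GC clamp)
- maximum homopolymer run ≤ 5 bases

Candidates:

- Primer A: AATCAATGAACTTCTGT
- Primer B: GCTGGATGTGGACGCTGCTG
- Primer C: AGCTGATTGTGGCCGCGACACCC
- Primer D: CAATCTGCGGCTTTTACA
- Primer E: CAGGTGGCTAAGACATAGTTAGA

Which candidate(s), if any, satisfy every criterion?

Primer A (17 nt, A=6 T=6 G=2 C=3): Tm = 64.9 + 41·(5 − 16.4)/17 = 37.4°C, outside 46.0–56.8°C ✗; length 17, outside 19–23 ✗; 3' end TGT has 1 G/C ✓; longest run = 2 ✓ — fails.
Primer B (20 nt, A=2 T=5 G=9 C=4): Tm = 64.9 + 41·(13 − 16.4)/20 = 57.9°C, outside 46.0–56.8°C ✗; length 20 ✓; 3' end CTG has 2 G/C ✓; longest run = 2 ✓ — fails.
Primer C (23 nt, A=4 T=4 G=7 C=8): Tm = 64.9 + 41·(15 − 16.4)/23 = 62.4°C, outside 46.0–56.8°C ✗; length 23 ✓; 3' end CCC has 3 G/C ✓; longest run = 3 ✓ — fails.
Primer D (18 nt, A=4 T=6 G=3 C=5): Tm = 64.9 + 41·(8 − 16.4)/18 = 45.8°C, outside 46.0–56.8°C ✗; length 18, outside 19–23 ✗; 3' end ACA has 1 G/C ✓; longest run = 4 ✓ — fails.
Primer E (23 nt, A=8 T=5 G=7 C=3): Tm = 64.9 + 41·(10 − 16.4)/23 = 53.5°C ✓; length 23 ✓; 3' end AGA has 1 G/C ✓; longest run = 2 ✓ — passes.

Primer E only.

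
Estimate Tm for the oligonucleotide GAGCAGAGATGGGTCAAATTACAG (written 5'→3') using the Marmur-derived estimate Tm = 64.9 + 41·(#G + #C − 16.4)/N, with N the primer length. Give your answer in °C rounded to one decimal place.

Base counts: A=9, T=4, G=8, C=3; G+C = 11, N = 24.
Tm = 64.9 + 41·(11 − 16.4)/24 = 64.9 + -221.40/24 = 55.7°C.

55.7°C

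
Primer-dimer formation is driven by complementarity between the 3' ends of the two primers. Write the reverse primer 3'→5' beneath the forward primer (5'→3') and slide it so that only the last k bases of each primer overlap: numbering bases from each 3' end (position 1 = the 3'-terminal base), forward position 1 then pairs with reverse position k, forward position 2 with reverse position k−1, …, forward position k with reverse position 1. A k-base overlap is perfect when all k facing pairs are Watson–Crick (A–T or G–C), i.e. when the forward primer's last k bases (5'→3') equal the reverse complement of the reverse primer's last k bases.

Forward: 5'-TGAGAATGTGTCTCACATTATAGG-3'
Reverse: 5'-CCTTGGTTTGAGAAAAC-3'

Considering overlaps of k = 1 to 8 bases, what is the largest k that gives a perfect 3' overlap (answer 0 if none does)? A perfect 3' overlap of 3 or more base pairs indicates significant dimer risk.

Longest perfect overlap: 1 complementary base pair; below the dimer-risk threshold (threshold 3).

Last 8 bases (5'→3') — forward …ATTATAGG, reverse …GAGAAAAC.
Reverse complement of the reverse primer's last 8 bases: GTTTTCTC; its first k bases are the reverse complement of the reverse primer's last k bases, so a perfect k-base overlap needs the forward primer's last k bases to equal them.
Comparing (forward last k vs required): k=1: G vs G ✓; k=2: GG vs GT ✗; k=3: AGG vs GTT ✗; k=4: TAGG vs GTTT ✗; k=5: ATAGG vs GTTTT ✗; k=6: TATAGG vs GTTTTC ✗; k=7: TTATAGG vs GTTTTCT ✗; k=8: ATTATAGG vs GTTTTCTC ✗.
Only k = 1 is perfect, so the longest perfect 3' overlap is 1.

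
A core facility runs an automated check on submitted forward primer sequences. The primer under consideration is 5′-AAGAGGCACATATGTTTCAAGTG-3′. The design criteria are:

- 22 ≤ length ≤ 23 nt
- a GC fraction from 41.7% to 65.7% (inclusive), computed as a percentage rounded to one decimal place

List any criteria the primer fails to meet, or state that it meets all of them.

Base counts: A=8, T=6, G=6, C=3 (length 23).
length: length 23 ✓
GC content: GC 9/23 = 39.1%, outside 41.7–65.7% ✗

Fails: GC content.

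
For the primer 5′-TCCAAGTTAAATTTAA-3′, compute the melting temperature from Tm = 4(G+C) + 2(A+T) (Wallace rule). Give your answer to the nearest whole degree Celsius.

38°C

Base counts: A=7, T=6, G=1, C=2 (length 16).
Tm = 2·(7+6) + 4·(1+2) = 2·13 + 4·3 = 26 + 12 = 38°C.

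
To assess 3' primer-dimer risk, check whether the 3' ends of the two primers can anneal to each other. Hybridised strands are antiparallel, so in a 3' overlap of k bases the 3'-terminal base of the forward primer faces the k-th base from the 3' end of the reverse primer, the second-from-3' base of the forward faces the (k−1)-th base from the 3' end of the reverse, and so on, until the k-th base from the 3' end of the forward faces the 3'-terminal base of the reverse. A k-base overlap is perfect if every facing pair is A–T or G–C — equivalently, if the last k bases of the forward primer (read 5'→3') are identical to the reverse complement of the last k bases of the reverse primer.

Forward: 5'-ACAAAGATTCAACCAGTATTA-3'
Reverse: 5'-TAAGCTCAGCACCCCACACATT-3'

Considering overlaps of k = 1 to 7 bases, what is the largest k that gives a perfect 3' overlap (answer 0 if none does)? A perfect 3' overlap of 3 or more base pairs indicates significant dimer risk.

Last 7 bases (5'→3') — forward …AGTATTA, reverse …ACACATT.
Reverse complement of the reverse primer's last 7 bases: AATGTGT; its first k bases are the reverse complement of the reverse primer's last k bases, so a perfect k-base overlap needs the forward primer's last k bases to equal them.
Comparing (forward last k vs required): k=1: A vs A ✓; k=2: TA vs AA ✗; k=3: TTA vs AAT ✗; k=4: ATTA vs AATG ✗; k=5: TATTA vs AATGT ✗; k=6: GTATTA vs AATGTG ✗; k=7: AGTATTA vs AATGTGT ✗.
Only k = 1 is perfect, so the longest perfect 3' overlap is 1.

Longest perfect overlap: 1 complementary base pair; below the dimer-risk threshold (threshold 3).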